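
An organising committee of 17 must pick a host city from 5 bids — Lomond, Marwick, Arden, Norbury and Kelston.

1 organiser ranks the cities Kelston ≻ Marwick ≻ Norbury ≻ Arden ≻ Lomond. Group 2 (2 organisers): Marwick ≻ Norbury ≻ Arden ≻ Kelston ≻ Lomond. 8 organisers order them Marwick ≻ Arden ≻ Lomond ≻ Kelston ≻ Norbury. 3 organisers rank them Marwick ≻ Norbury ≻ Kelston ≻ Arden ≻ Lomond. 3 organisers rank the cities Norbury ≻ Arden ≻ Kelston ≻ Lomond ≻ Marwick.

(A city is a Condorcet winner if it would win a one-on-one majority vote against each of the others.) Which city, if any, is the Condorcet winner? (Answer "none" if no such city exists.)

Marwick

Head-to-head results (17 organisers):
Lomond vs Marwick: Lomond is ranked higher on 3 ballots, Marwick on 14. Marwick wins 14–3.
Lomond–Arden: Arden 17–0.
Lomond vs Norbury: Norbury, 9–8.
Lomond–Kelston: Kelston 9–8.
Marwick vs Arden: 14 to 3, Marwick.
Marwick vs Norbury: Marwick preferred on 1+2+8+3 = 14 ballots; Marwick wins 14–3.
Marwick vs Kelston: 13 to 4, Marwick.
Arden–Norbury: Norbury 9–8.
Arden–Kelston: Arden 13–4.
Norbury vs Kelston: 2+3+3 = 8 for Norbury, 9 for Kelston — Kelston by 9–8.
Only Marwick has no losses; Marwick is the Condorcet winner.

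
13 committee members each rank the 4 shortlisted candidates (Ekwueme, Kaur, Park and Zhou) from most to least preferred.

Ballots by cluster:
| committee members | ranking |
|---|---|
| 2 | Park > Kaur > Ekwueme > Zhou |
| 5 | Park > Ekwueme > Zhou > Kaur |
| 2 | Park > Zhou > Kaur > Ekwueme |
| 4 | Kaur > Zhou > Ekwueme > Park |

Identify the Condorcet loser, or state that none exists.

none

Head-to-head results (13 committee members):
Ekwueme vs Kaur: Kaur, 8–5.
Ekwueme vs Park: Park wins 9–4.
Ekwueme vs Zhou: Ekwueme preferred on 2+5 = 7 ballots; Ekwueme wins 7–6.
Kaur vs Park: Park, 9–4.
Kaur vs Zhou: Kaur preferred on 2+4 = 6 ballots; Zhou wins 7–6.
Park vs Zhou: 2+5+2 = 9 for Park, 4 for Zhou — Park by 9–4.
Every candidate wins at least one matchup (Ekwueme beats Zhou; Kaur beats Ekwueme; Park beats Ekwueme; Zhou beats Kaur), so there is no Condorcet loser.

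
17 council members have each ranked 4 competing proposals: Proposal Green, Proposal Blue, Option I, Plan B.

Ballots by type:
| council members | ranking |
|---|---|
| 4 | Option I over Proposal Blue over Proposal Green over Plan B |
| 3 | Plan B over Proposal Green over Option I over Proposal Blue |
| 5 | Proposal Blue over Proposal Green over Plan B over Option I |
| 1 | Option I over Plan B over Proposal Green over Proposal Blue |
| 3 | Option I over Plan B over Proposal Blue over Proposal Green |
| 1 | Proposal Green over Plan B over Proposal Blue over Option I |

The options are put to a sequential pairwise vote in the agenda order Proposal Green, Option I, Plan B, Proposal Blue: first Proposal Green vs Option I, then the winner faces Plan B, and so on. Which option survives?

Round 1: Proposal Green vs Option I — 9–8, Proposal Green advances.
Round 2: Proposal Green vs Plan B — 10–7, Proposal Green advances.
Round 3: Proposal Green vs Proposal Blue — 5–12, Proposal Blue advances.
The agenda winner is Proposal Blue.

Proposal Blue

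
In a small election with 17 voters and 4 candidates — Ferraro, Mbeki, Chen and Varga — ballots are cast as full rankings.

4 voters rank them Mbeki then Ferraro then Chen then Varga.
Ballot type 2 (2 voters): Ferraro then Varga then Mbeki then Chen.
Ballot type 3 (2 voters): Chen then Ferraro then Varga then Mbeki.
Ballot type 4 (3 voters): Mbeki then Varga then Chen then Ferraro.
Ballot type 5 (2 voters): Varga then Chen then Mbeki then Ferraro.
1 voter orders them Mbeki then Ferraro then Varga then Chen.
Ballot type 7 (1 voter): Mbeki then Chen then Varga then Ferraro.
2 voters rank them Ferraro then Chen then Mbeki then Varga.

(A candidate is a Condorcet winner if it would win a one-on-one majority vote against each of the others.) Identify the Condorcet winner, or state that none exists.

Head-to-head results (17 voters):
Ferraro vs Mbeki: Ferraro preferred on 2+2+2 = 6 ballots; Mbeki wins 11–6.
Ferraro vs Chen: Ferraro is ranked higher on 4+2+1+2 = 9 ballots, Chen on 8. Ferraro wins 9–8.
Ferraro vs Varga: Ferraro preferred on 4+2+2+1+2 = 11 ballots; Ferraro wins 11–6.
Mbeki vs Chen: Mbeki preferred on 4+2+3+1+1 = 11 ballots; Mbeki wins 11–6.
Mbeki vs Varga: Mbeki preferred on 4+3+1+1+2 = 11 ballots; Mbeki wins 11–6.
Chen vs Varga: Chen preferred on 4+2+1+2 = 9 ballots; Chen wins 9–8.
Only Mbeki has no losses; Mbeki is the Condorcet winner.

Mbeki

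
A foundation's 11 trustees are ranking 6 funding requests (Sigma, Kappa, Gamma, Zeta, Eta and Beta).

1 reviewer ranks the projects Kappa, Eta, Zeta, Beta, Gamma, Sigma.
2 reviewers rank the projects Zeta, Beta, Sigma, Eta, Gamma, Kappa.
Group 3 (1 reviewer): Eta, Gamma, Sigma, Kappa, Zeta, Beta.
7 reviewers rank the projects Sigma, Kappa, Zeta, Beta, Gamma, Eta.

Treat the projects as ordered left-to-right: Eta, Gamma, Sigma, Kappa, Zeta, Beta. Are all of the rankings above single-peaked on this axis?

no

Axis positions: Eta=1, Gamma=2, Sigma=3, Kappa=4, Zeta=5, Beta=6.
Group 1: ranking walks positions 4-1-5-6-2-3; Eta is ranked above Sigma even though Sigma lies between Eta and the peak Kappa on the axis — preferences dip and rise again. Not single-peaked.
Group 2: ranking walks positions 5-6-3-1-2-4; Sigma is ranked above Kappa even though Kappa lies between Sigma and the peak Zeta on the axis — preferences dip and rise again. Not single-peaked.
Group 3 (peak Eta at position 1): ranking walks positions 1-2-3-4-5-6, expanding outward from the peak — single-peaked.
Group 4 (peak Sigma at position 3): ranking walks positions 3-4-5-6-2-1, expanding outward from the peak — single-peaked.
Group 1 violates single-peakedness, so the profile is not single-peaked on this axis.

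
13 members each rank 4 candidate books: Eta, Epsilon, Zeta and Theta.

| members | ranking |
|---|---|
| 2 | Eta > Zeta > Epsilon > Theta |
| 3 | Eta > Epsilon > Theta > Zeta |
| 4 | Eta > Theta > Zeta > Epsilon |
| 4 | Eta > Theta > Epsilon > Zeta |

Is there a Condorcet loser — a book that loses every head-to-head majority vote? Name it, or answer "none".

Zeta

Pairwise majorities:
Eta vs Epsilon: Eta preferred on 2+3+4+4 = 13 ballots; Eta wins 13–0.
Eta vs Zeta: Eta is ranked higher on 2+3+4+4 = 13 ballots, Zeta on 0. Eta wins 13–0.
Eta vs Theta: Eta, 13–0.
Epsilon–Zeta: Epsilon 7–6.
Epsilon vs Theta: Theta, 8–5.
Zeta vs Theta: Zeta preferred on 2 ballots; Theta wins 11–2.
Zeta is beaten in every head-to-head and is the Condorcet loser.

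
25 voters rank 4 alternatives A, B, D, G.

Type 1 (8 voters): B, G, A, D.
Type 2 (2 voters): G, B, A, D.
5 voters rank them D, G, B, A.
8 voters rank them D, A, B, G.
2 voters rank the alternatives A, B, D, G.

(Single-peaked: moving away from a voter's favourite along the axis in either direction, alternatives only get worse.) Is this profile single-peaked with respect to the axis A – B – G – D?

no

Axis positions: A=1, B=2, G=3, D=4.
Type 1 (peak B at position 2): ranking walks positions 2-3-1-4, expanding outward from the peak — single-peaked.
Type 2 (peak G at position 3): ranking walks positions 3-2-1-4, expanding outward from the peak — single-peaked.
Type 3 (peak D at position 4): ranking walks positions 4-3-2-1, expanding outward from the peak — single-peaked.
Type 4: ranking walks positions 4-1-2-3; A is ranked above G even though G lies between A and the peak D on the axis — preferences dip and rise again. Not single-peaked.
Type 5: ranking walks positions 1-2-4-3; D is ranked above G even though G lies between D and the peak A on the axis — preferences dip and rise again. Not single-peaked.
Type 4 violates single-peakedness, so the profile is not single-peaked on this axis.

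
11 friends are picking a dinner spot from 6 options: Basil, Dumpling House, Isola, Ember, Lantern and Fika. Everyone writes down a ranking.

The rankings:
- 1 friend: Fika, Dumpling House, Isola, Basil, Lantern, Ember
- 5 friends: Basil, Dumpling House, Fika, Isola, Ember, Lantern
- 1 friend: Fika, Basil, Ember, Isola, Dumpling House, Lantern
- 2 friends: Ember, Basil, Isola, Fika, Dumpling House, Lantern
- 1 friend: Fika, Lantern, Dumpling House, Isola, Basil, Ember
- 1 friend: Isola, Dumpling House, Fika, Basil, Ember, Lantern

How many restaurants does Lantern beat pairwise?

0

Lantern against each rival (11 friends):
Lantern vs Basil: Lantern is ranked higher on 1 ballot, Basil on 10. Basil wins 10–1.
Lantern–Dumpling House: Dumpling House 10–1.
Lantern vs Isola: Isola wins 10–1.
Lantern vs Ember: Ember, 9–2.
Lantern vs Fika: Lantern is ranked higher on 0 ballots, Fika on 11. Fika wins 11–0.
Lantern beats no one; loses to Basil, Dumpling House, Isola, Ember, Fika — 0 pairwise wins.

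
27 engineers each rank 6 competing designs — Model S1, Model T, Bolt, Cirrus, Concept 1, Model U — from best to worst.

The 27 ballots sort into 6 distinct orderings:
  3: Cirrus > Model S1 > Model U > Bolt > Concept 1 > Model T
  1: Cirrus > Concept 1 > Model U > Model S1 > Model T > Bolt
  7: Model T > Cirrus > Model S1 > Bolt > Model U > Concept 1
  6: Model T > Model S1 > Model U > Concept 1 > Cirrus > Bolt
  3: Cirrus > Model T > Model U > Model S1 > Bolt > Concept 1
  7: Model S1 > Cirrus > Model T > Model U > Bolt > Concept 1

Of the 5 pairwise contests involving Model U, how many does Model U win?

Model U against each rival (27 engineers):
Model U vs Model S1: 1+3 = 4 for Model U, 23 for Model S1 — Model S1 by 23–4.
Model U vs Model T: Model T, 23–4.
Model U vs Bolt: Model U preferred on 3+1+6+3+7 = 20 ballots; Model U wins 20–7.
Model U vs Cirrus: Cirrus, 21–6.
Model U vs Concept 1: Model U wins 26–1.
Model U beats Bolt, Concept 1; loses to Model S1, Model T, Cirrus — 2 pairwise wins.

2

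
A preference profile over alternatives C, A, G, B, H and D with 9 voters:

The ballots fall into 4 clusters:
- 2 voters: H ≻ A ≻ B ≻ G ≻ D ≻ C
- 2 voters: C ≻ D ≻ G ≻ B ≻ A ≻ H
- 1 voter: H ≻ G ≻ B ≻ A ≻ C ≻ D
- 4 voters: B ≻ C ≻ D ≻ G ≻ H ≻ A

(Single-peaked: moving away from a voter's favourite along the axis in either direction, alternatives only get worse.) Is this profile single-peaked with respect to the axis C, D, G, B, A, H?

no

Axis positions: C=1, D=2, G=3, B=4, A=5, H=6.
Cluster 1 (peak H at position 6): ranking walks positions 6-5-4-3-2-1, expanding outward from the peak — single-peaked.
Cluster 2 (peak C at position 1): ranking walks positions 1-2-3-4-5-6, expanding outward from the peak — single-peaked.
Cluster 3: ranking walks positions 6-3-4-5-1-2; G is ranked above A even though A lies between G and the peak H on the axis — preferences dip and rise again. Not single-peaked.
Cluster 4: ranking walks positions 4-1-2-3-6-5; C is ranked above G even though G lies between C and the peak B on the axis — preferences dip and rise again. Not single-peaked.
Cluster 3 violates single-peakedness, so the profile is not single-peaked on this axis.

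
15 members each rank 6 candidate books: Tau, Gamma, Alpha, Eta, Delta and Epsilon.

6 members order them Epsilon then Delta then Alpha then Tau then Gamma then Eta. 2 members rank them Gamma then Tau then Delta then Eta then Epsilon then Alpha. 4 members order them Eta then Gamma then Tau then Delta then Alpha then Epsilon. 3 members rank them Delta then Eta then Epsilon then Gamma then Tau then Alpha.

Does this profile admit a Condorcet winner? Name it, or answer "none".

Pairwise majorities:
Tau vs Gamma: Gamma, 9–6.
Tau vs Alpha: Tau wins 9–6.
Tau–Eta: Tau 8–7.
Tau vs Delta: Delta wins 9–6.
Tau vs Epsilon: Epsilon, 9–6.
Gamma vs Alpha: Gamma, 9–6.
Gamma–Eta: Gamma 8–7.
Gamma vs Delta: Delta wins 9–6.
Gamma–Epsilon: Epsilon 9–6.
Alpha vs Eta: Eta, 9–6.
Alpha–Delta: Delta 15–0.
Alpha vs Epsilon: Epsilon wins 11–4.
Eta vs Delta: Delta, 11–4.
Eta vs Epsilon: Eta wins 9–6.
Delta vs Epsilon: Delta, 9–6.
Delta wins every pairwise contest, so Delta is the Condorcet winner.

Delta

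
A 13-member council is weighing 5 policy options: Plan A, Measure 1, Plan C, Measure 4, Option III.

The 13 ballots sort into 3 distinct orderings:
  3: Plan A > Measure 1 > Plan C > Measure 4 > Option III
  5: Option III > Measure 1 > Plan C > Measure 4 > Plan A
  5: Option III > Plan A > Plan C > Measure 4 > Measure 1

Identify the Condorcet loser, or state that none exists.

Measure 4

Pairwise majorities:
Plan A vs Measure 1: Plan A, 8–5.
Plan A–Plan C: Plan A 8–5.
Plan A vs Measure 4: Plan A preferred on 3+5 = 8 ballots; Plan A wins 8–5.
Plan A vs Option III: Option III, 10–3.
Measure 1 vs Plan C: Measure 1, 8–5.
Measure 1–Measure 4: Measure 1 8–5.
Measure 1 vs Option III: 3 to 10, Option III.
Plan C vs Measure 4: 13 to 0, Plan C.
Plan C vs Option III: Plan C is ranked higher on 3 ballots, Option III on 10. Option III wins 10–3.
Measure 4 vs Option III: Option III, 10–3.
Measure 4 loses to every other option — it is the Condorcet loser.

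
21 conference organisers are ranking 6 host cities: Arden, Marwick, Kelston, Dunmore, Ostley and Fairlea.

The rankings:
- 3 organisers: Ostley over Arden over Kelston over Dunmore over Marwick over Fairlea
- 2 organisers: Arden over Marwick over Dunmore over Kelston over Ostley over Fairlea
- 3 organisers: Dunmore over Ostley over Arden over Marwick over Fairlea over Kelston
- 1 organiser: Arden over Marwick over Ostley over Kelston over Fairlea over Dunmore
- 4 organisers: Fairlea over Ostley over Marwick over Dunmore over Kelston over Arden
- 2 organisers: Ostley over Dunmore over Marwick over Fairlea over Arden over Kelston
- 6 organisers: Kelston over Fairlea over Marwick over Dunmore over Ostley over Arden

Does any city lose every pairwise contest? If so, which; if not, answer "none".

Pairwise majorities:
Arden vs Marwick: Arden preferred on 3+2+3+1 = 9 ballots; Marwick wins 12–9.
Arden vs Kelston: Arden, 11–10.
Arden vs Dunmore: 6 to 15, Dunmore.
Arden vs Ostley: 2+1 = 3 for Arden, 18 for Ostley — Ostley by 18–3.
Arden–Fairlea: Fairlea 12–9.
Marwick vs Kelston: Marwick is ranked higher on 2+3+1+4+2 = 12 ballots, Kelston on 9. Marwick wins 12–9.
Marwick vs Dunmore: Marwick is ranked higher on 2+1+4+6 = 13 ballots, Dunmore on 8. Marwick wins 13–8.
Marwick vs Ostley: Ostley, 12–9.
Marwick vs Fairlea: 3+2+3+1+2 = 11 for Marwick, 10 for Fairlea — Marwick by 11–10.
Kelston vs Dunmore: Dunmore wins 11–10.
Kelston vs Ostley: Kelston preferred on 2+6 = 8 ballots; Ostley wins 13–8.
Kelston vs Fairlea: Kelston preferred on 3+2+1+6 = 12 ballots; Kelston wins 12–9.
Dunmore vs Ostley: 11 to 10, Dunmore.
Dunmore vs Fairlea: Fairlea wins 11–10.
Ostley vs Fairlea: Ostley wins 11–10.
Each city has at least one pairwise win (Arden beats Kelston; Marwick beats Arden; Kelston beats Fairlea; Dunmore beats Arden; Ostley beats Arden; Fairlea beats Arden) — no Condorcet loser.

none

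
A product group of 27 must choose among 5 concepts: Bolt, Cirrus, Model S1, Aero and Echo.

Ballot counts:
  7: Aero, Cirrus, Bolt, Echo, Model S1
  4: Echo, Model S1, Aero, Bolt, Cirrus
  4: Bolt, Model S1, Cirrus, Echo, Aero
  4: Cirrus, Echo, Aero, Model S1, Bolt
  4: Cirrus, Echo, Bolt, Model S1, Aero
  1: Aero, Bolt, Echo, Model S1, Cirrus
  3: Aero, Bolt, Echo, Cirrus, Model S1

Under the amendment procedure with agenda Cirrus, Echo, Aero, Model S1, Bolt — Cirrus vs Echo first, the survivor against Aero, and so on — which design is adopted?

Round 1: Cirrus vs Echo — 19–8, Cirrus advances.
Round 2: Cirrus vs Aero — 12–15, Aero advances.
Round 3: Aero vs Model S1 — 15–12, Aero advances.
Round 4: Aero vs Bolt — 19–8, Aero advances.
Aero survives the agenda.

Aero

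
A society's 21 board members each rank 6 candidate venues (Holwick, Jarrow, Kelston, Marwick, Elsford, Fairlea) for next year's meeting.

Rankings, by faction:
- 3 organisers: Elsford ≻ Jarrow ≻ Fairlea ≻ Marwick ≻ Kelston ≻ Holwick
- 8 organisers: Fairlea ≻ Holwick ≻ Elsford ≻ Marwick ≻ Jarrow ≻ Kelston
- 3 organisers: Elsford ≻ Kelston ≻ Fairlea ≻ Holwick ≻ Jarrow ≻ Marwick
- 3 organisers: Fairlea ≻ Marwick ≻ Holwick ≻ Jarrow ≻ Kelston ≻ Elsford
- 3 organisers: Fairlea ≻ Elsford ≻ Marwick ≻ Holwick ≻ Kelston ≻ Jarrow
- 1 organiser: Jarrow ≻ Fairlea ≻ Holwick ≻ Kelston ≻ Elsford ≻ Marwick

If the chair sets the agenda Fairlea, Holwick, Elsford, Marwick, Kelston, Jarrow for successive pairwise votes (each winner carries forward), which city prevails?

Fairlea

Round 1: Fairlea vs Holwick — 21–0, Fairlea advances.
Round 2: Fairlea vs Elsford — 15–6, Fairlea advances.
Round 3: Fairlea vs Marwick — 21–0, Fairlea advances.
Round 4: Fairlea vs Kelston — 18–3, Fairlea advances.
Round 5: Fairlea vs Jarrow — 17–4, Fairlea advances.
Fairlea survives the agenda.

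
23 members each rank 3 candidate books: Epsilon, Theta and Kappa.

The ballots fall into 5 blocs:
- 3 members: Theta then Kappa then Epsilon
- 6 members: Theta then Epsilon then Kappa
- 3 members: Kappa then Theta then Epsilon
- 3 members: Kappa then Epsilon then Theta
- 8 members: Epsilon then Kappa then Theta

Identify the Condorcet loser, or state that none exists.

none

Head-to-head results (23 members):
Epsilon vs Theta: 3+8 = 11 for Epsilon, 12 for Theta — Theta by 12–11.
Epsilon–Kappa: Epsilon 14–9.
Theta vs Kappa: Kappa, 14–9.
No book is winless: Epsilon beats Kappa; Theta beats Epsilon; Kappa beats Theta. There is no Condorcet loser.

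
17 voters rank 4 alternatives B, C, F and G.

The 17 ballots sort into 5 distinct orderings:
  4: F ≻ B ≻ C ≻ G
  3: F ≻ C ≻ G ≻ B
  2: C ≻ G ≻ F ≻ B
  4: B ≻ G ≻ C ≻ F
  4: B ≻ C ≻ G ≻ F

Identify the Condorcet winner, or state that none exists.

none

Check each pair by majority over 17 ballots:
B–C: B 12–5.
B–F: F 9–8.
B–G: B 12–5.
C–F: C 10–7.
C–G: C 13–4.
F vs G: G, 10–7.
No alternative is unbeaten: B loses to F; C loses to B; F loses to C; G loses to B. In particular B beats C beats F beats B is a majority cycle — no Condorcet winner exists.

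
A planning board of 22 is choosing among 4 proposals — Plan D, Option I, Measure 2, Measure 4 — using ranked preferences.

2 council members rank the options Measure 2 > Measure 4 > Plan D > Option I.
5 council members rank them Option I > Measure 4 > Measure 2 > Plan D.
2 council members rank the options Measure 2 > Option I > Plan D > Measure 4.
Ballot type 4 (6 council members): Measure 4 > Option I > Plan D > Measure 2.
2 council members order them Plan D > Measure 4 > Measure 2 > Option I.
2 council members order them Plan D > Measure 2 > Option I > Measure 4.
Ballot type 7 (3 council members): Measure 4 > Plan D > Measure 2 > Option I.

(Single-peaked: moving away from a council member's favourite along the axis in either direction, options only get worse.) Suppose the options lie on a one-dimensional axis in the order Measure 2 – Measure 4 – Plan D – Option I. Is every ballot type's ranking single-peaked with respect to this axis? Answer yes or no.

no

Axis positions: Measure 2=1, Measure 4=2, Plan D=3, Option I=4.
Ballot type 1 (peak Measure 2 at position 1): ranking walks positions 1-2-3-4, expanding outward from the peak — single-peaked.
Ballot type 2: ranking walks positions 4-2-1-3; Measure 4 is ranked above Plan D even though Plan D lies between Measure 4 and the peak Option I on the axis — preferences dip and rise again. Not single-peaked.
Ballot type 3: ranking walks positions 1-4-3-2; Option I is ranked above Measure 4 even though Measure 4 lies between Option I and the peak Measure 2 on the axis — preferences dip and rise again. Not single-peaked.
Ballot type 4: ranking walks positions 2-4-3-1; Option I is ranked above Plan D even though Plan D lies between Option I and the peak Measure 4 on the axis — preferences dip and rise again. Not single-peaked.
Ballot type 5 (peak Plan D at position 3): ranking walks positions 3-2-1-4, expanding outward from the peak — single-peaked.
Ballot type 6: ranking walks positions 3-1-4-2; Measure 2 is ranked above Measure 4 even though Measure 4 lies between Measure 2 and the peak Plan D on the axis — preferences dip and rise again. Not single-peaked.
Ballot type 7 (peak Measure 4 at position 2): ranking walks positions 2-3-1-4, expanding outward from the peak — single-peaked.
Ballot type 2 violates single-peakedness, so the profile is not single-peaked on this axis.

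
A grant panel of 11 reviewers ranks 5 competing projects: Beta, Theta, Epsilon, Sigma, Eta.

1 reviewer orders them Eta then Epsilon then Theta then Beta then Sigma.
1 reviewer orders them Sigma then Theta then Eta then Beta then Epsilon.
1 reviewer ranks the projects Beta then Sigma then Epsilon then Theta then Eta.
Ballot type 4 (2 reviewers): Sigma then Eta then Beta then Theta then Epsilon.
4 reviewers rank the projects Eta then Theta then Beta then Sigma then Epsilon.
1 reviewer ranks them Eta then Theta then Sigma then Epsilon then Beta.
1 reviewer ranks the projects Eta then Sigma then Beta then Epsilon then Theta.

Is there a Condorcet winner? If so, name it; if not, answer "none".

Eta

Head-to-head results (11 reviewers):
Beta–Theta: Theta 7–4.
Beta vs Epsilon: Beta is ranked higher on 1+1+2+4+1 = 9 ballots, Epsilon on 2. Beta wins 9–2.
Beta–Sigma: Beta 6–5.
Beta vs Eta: Eta, 10–1.
Theta vs Epsilon: Theta, 8–3.
Theta vs Sigma: Theta, 6–5.
Theta vs Eta: 2 to 9, Eta.
Epsilon vs Sigma: 1 for Epsilon, 10 for Sigma — Sigma by 10–1.
Epsilon–Eta: Eta 10–1.
Sigma vs Eta: Eta, 7–4.
Eta beats each of Beta, Theta, Epsilon, Sigma — Eta is the Condorcet winner.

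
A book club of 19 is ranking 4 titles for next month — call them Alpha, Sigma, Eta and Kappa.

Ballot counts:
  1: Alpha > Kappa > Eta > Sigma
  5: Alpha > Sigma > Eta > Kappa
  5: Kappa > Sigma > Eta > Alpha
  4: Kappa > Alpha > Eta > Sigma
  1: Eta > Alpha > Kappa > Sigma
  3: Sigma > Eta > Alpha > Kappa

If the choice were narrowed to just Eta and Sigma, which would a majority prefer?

Sigma

Ballots ranking Eta above Sigma: 1 + 4 + 1 = 6.
Ballots ranking Sigma above Eta: 19 − 6 = 13.
Sigma wins the head-to-head 13–6.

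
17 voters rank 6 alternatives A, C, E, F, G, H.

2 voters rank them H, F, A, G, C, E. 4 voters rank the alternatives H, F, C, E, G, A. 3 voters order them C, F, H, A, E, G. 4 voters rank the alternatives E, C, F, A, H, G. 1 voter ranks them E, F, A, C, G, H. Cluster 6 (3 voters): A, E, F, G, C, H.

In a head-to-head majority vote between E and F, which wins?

F

Ballots ranking E above F: 4 + 1 + 3 = 8.
Ballots ranking F above E: 17 − 8 = 9.
F wins the head-to-head 9–8.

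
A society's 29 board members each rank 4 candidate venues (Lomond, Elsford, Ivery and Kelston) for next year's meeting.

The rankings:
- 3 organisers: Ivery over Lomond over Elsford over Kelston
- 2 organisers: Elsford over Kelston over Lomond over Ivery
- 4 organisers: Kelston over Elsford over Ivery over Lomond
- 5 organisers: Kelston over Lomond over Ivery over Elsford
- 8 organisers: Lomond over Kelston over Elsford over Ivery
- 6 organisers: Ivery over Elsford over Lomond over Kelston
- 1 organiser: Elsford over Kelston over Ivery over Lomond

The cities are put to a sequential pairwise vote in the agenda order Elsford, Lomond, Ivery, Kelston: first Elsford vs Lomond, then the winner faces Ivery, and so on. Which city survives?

Lomond

Round 1: Elsford vs Lomond — 13–16, Lomond advances.
Round 2: Lomond vs Ivery — 15–14, Lomond advances.
Round 3: Lomond vs Kelston — 17–12, Lomond advances.
The agenda winner is Lomond.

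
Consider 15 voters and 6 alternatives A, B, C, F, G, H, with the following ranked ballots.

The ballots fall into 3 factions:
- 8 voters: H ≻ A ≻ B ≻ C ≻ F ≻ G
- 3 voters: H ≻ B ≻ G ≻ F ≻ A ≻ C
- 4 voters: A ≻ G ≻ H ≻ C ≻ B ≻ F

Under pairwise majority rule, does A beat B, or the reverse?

A

Ballots ranking A above B: 8 + 4 = 12.
Ballots ranking B above A: 15 − 12 = 3.
A wins the head-to-head 12–3.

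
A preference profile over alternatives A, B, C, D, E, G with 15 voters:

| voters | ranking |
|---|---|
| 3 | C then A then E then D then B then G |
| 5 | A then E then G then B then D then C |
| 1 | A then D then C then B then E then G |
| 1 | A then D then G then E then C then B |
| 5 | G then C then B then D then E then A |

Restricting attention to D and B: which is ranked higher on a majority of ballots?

B

Ballots ranking D above B: 3 + 1 + 1 = 5.
Ballots ranking B above D: 15 − 5 = 10.
B wins the head-to-head 10–5.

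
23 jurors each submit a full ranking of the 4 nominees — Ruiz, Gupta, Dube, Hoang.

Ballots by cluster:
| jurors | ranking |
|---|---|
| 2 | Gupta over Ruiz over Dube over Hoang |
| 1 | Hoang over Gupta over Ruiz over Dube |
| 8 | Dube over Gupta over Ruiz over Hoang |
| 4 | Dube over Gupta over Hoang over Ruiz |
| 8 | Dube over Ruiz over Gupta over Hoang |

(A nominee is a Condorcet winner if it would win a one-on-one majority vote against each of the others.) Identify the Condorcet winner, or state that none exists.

Head-to-head results (23 jurors):
Ruiz vs Gupta: Gupta, 15–8.
Ruiz vs Dube: Dube wins 20–3.
Ruiz vs Hoang: Ruiz preferred on 2+8+8 = 18 ballots; Ruiz wins 18–5.
Gupta vs Dube: 3 to 20, Dube.
Gupta vs Hoang: Gupta wins 22–1.
Dube vs Hoang: Dube wins 22–1.
Dube wins every pairwise contest, so Dube is the Condorcet winner.

Dube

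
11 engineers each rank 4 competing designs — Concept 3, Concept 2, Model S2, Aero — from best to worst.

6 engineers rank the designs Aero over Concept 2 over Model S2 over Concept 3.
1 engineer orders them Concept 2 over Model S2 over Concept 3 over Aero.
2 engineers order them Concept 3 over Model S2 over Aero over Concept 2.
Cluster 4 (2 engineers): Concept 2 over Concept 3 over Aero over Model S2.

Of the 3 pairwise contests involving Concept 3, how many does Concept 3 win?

Concept 3 against each rival (11 engineers):
Concept 3 vs Concept 2: Concept 2, 9–2.
Concept 3 vs Model S2: Concept 3 preferred on 2+2 = 4 ballots; Model S2 wins 7–4.
Concept 3–Aero: Aero 6–5.
Concept 3 beats no one; loses to Concept 2, Model S2, Aero — 0 pairwise wins.

0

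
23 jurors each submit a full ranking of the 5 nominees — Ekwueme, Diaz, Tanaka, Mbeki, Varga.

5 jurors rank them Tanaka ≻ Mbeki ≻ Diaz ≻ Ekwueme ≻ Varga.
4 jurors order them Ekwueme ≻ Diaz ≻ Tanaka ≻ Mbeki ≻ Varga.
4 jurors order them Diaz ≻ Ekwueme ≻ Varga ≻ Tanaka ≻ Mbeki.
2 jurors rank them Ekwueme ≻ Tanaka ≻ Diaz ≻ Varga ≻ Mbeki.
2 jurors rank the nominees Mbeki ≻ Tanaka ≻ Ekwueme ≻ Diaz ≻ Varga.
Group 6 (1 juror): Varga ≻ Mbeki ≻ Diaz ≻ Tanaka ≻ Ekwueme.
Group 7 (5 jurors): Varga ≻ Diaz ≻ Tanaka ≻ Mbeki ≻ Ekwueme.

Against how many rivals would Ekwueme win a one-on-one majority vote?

Ekwueme against each rival (23 jurors):
Ekwueme–Diaz: Diaz 15–8.
Ekwueme–Tanaka: Tanaka 13–10.
Ekwueme vs Mbeki: Ekwueme is ranked higher on 4+4+2 = 10 ballots, Mbeki on 13. Mbeki wins 13–10.
Ekwueme vs Varga: Ekwueme is ranked higher on 5+4+4+2+2 = 17 ballots, Varga on 6. Ekwueme wins 17–6.
Ekwueme beats Varga; loses to Diaz, Tanaka, Mbeki — 1 pairwise win.

1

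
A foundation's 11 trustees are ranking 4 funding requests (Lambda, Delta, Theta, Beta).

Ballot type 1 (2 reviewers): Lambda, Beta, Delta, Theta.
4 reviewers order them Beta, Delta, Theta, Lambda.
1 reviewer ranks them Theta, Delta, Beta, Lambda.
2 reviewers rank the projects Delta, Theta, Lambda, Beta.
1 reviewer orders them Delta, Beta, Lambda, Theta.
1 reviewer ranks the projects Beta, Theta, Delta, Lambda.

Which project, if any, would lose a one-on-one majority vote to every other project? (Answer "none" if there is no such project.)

Lambda

Pairwise majorities:
Lambda vs Delta: Delta, 9–2.
Lambda vs Theta: 3 to 8, Theta.
Lambda vs Beta: 2+2 = 4 for Lambda, 7 for Beta — Beta by 7–4.
Delta vs Theta: Delta, 9–2.
Delta vs Beta: Delta is ranked higher on 1+2+1 = 4 ballots, Beta on 7. Beta wins 7–4.
Theta vs Beta: Theta preferred on 1+2 = 3 ballots; Beta wins 8–3.
Lambda loses to every other project — it is the Condorcet loser.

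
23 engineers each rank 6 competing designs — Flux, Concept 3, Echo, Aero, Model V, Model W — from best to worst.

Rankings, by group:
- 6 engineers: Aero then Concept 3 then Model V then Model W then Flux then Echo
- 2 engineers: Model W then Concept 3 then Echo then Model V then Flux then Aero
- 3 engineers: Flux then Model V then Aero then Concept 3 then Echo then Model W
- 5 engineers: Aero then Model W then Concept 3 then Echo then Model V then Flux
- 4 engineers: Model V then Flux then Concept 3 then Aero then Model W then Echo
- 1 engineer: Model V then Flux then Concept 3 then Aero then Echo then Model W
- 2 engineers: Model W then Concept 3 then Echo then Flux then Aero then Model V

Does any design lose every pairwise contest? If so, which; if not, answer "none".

Pairwise majorities:
Flux vs Concept 3: Flux preferred on 3+4+1 = 8 ballots; Concept 3 wins 15–8.
Flux vs Echo: 14 to 9, Flux.
Flux vs Aero: 2+3+4+1+2 = 12 for Flux, 11 for Aero — Flux by 12–11.
Flux–Model V: Model V 18–5.
Flux vs Model W: Flux preferred on 3+4+1 = 8 ballots; Model W wins 15–8.
Concept 3 vs Echo: Concept 3, 23–0.
Concept 3 vs Aero: Aero wins 14–9.
Concept 3–Model V: Concept 3 15–8.
Concept 3–Model W: Concept 3 14–9.
Echo vs Aero: Echo is ranked higher on 2+2 = 4 ballots, Aero on 19. Aero wins 19–4.
Echo vs Model V: 9 to 14, Model V.
Echo vs Model W: 3+1 = 4 for Echo, 19 for Model W — Model W by 19–4.
Aero vs Model V: 13 to 10, Aero.
Aero vs Model W: 19 to 4, Aero.
Model V vs Model W: 6+3+4+1 = 14 for Model V, 9 for Model W — Model V by 14–9.
Only Echo has no wins; Echo is the Condorcet loser.

Echo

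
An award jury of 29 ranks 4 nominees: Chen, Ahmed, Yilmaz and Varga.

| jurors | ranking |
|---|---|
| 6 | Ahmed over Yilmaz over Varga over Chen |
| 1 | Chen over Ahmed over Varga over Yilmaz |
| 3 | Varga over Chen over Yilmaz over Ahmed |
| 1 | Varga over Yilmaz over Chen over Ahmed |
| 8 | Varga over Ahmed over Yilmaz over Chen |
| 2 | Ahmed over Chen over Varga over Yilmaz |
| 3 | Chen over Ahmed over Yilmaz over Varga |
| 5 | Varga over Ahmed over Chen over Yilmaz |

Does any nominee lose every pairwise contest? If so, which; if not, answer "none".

Head-to-head results (29 jurors):
Chen–Ahmed: Ahmed 21–8.
Chen vs Yilmaz: 1+3+2+3+5 = 14 for Chen, 15 for Yilmaz — Yilmaz by 15–14.
Chen–Varga: Varga 23–6.
Ahmed vs Yilmaz: Ahmed wins 25–4.
Ahmed–Varga: Varga 17–12.
Yilmaz vs Varga: Yilmaz preferred on 6+3 = 9 ballots; Varga wins 20–9.
Chen loses to every other nominee — it is the Condorcet loser.

Chen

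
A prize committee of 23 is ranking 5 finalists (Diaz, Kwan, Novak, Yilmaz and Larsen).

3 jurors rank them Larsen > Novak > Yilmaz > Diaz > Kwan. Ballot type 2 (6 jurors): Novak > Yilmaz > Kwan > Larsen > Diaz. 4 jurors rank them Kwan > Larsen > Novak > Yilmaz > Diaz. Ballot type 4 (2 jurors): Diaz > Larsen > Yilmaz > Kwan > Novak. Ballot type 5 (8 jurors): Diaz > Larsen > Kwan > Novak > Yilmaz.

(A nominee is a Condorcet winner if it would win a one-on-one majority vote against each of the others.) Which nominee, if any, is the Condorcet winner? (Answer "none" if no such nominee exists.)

Larsen

Check each pair by majority over 23 ballots:
Diaz vs Kwan: Diaz preferred on 3+2+8 = 13 ballots; Diaz wins 13–10.
Diaz vs Novak: 2+8 = 10 for Diaz, 13 for Novak — Novak by 13–10.
Diaz vs Yilmaz: Diaz preferred on 2+8 = 10 ballots; Yilmaz wins 13–10.
Diaz vs Larsen: 2+8 = 10 for Diaz, 13 for Larsen — Larsen by 13–10.
Kwan vs Novak: Kwan preferred on 4+2+8 = 14 ballots; Kwan wins 14–9.
Kwan vs Yilmaz: Kwan preferred on 4+8 = 12 ballots; Kwan wins 12–11.
Kwan vs Larsen: Kwan is ranked higher on 6+4 = 10 ballots, Larsen on 13. Larsen wins 13–10.
Novak vs Yilmaz: 21 to 2, Novak.
Novak vs Larsen: Novak preferred on 6 ballots; Larsen wins 17–6.
Yilmaz vs Larsen: Yilmaz is ranked higher on 6 ballots, Larsen on 17. Larsen wins 17–6.
Only Larsen has no losses; Larsen is the Condorcet winner.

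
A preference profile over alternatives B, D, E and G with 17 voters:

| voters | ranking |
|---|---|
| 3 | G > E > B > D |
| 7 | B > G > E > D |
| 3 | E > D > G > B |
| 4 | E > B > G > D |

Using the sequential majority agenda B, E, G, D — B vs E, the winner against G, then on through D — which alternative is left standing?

Round 1: B vs E — 7–10, E advances.
Round 2: E vs G — 7–10, G advances.
Round 3: G vs D — 14–3, G advances.
G survives the agenda.

G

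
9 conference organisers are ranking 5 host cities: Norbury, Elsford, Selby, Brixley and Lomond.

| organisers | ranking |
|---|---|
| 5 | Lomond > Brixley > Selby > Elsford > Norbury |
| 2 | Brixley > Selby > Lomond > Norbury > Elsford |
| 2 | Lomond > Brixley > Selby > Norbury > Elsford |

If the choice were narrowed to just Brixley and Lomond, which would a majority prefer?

Lomond

Ballots ranking Brixley above Lomond: 2.
Ballots ranking Lomond above Brixley: 9 − 2 = 7.
Lomond wins the head-to-head 7–2.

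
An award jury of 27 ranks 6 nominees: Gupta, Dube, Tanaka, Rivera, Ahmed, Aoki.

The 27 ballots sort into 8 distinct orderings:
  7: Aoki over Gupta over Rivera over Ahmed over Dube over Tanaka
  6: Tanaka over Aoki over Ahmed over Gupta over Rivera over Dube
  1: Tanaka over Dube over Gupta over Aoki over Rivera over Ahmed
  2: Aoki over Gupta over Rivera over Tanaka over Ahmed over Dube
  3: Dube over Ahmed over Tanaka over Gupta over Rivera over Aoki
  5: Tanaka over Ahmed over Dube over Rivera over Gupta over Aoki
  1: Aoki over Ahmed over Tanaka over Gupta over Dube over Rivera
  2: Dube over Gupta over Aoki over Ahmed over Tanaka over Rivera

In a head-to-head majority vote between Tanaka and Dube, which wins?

Ballots ranking Tanaka above Dube: 6 + 1 + 2 + 5 + 1 = 15.
Ballots ranking Dube above Tanaka: 27 − 15 = 12.
Tanaka wins the head-to-head 15–12.

Tanaka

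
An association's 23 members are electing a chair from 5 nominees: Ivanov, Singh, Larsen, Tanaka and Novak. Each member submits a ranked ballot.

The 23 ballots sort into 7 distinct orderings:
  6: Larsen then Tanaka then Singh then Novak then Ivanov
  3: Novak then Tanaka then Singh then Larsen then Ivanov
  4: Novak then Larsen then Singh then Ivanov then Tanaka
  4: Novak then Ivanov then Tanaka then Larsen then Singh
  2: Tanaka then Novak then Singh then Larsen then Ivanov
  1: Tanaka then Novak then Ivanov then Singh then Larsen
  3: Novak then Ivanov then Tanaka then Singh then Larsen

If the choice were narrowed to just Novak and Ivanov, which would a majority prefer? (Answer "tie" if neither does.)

Novak

Ballots ranking Novak above Ivanov: 6 + 3 + 4 + 4 + 2 + 1 + 3 = 23.
Ballots ranking Ivanov above Novak: 23 − 23 = 0.
Novak wins the head-to-head 23–0.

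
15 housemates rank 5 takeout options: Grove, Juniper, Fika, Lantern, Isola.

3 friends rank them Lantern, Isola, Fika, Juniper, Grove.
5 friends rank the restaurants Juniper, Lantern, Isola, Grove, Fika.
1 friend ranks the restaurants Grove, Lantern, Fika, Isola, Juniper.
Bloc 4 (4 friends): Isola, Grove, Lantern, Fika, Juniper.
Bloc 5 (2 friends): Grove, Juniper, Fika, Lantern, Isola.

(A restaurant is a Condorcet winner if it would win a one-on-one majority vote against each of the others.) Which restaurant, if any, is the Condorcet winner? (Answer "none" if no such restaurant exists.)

Lantern

Head-to-head results (15 friends):
Grove vs Juniper: Juniper wins 8–7.
Grove vs Fika: Grove wins 12–3.
Grove vs Lantern: Lantern, 8–7.
Grove vs Isola: Isola wins 12–3.
Juniper vs Fika: Fika wins 8–7.
Juniper vs Lantern: Lantern, 8–7.
Juniper–Isola: Isola 8–7.
Fika vs Lantern: Lantern wins 13–2.
Fika–Isola: Isola 12–3.
Lantern vs Isola: Lantern, 11–4.
Lantern beats each of Grove, Juniper, Fika, Isola — Lantern is the Condorcet winner.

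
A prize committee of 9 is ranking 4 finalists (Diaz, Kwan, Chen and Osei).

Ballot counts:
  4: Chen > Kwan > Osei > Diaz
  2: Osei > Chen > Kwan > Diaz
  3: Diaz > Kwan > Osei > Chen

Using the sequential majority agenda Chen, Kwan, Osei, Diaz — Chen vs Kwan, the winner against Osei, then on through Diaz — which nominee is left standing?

Round 1: Chen vs Kwan — 6–3, Chen advances.
Round 2: Chen vs Osei — 4–5, Osei advances.
Round 3: Osei vs Diaz — 6–3, Osei advances.
Osei survives the agenda.

Osei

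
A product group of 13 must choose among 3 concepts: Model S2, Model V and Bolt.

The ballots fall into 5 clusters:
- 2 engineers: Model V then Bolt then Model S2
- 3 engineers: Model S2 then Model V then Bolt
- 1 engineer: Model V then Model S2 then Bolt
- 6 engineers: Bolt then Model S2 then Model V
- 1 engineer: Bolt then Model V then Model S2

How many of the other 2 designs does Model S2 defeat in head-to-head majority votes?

Model S2 against each rival (13 engineers):
Model S2 vs Model V: Model S2 is ranked higher on 3+6 = 9 ballots, Model V on 4. Model S2 wins 9–4.
Model S2 vs Bolt: Model S2 is ranked higher on 3+1 = 4 ballots, Bolt on 9. Bolt wins 9–4.
Model S2 beats Model V; loses to Bolt — 1 pairwise win.

1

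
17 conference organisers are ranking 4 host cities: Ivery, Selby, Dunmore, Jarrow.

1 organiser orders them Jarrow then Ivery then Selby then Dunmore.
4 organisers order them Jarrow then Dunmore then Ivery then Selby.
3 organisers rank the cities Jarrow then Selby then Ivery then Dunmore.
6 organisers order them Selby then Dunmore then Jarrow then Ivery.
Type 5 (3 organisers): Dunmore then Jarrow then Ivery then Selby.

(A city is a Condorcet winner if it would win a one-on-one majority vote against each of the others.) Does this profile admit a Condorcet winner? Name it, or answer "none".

Head-to-head results (17 organisers):
Ivery vs Selby: Selby, 9–8.
Ivery vs Dunmore: Dunmore, 13–4.
Ivery–Jarrow: Jarrow 17–0.
Selby vs Dunmore: Selby wins 10–7.
Selby vs Jarrow: Jarrow, 11–6.
Dunmore vs Jarrow: Dunmore wins 9–8.
Each city drops at least one matchup (Ivery loses to Selby; Selby loses to Jarrow; Dunmore loses to Selby; Jarrow loses to Dunmore); the cycle Selby → Dunmore → Jarrow → Selby rules out a Condorcet winner.

none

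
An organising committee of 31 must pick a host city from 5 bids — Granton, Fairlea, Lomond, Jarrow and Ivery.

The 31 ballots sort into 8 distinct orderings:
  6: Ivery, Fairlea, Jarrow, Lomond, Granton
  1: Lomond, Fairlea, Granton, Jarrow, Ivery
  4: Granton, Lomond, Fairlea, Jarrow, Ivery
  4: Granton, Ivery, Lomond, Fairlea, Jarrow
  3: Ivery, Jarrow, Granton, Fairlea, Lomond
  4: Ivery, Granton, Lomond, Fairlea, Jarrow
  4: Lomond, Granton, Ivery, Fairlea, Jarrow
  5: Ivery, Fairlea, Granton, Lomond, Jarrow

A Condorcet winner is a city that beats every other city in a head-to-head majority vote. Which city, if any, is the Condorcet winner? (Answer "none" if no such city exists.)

Pairwise majorities:
Granton vs Fairlea: Granton wins 19–12.
Granton vs Lomond: Granton, 20–11.
Granton vs Jarrow: Granton, 22–9.
Granton vs Ivery: Ivery wins 18–13.
Fairlea vs Lomond: Lomond wins 17–14.
Fairlea vs Jarrow: Fairlea, 28–3.
Fairlea–Ivery: Ivery 26–5.
Lomond–Jarrow: Lomond 22–9.
Lomond vs Ivery: Ivery, 22–9.
Jarrow vs Ivery: Ivery, 26–5.
Ivery defeats every rival head-to-head and is the Condorcet winner.

Ivery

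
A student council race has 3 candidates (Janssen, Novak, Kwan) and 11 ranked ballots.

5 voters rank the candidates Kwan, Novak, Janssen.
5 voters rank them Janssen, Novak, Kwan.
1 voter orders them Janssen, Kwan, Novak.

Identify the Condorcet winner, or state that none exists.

Pairwise majorities:
Janssen vs Novak: 6 to 5, Janssen.
Janssen vs Kwan: 5+1 = 6 for Janssen, 5 for Kwan — Janssen by 6–5.
Novak vs Kwan: 5 for Novak, 6 for Kwan — Kwan by 6–5.
Janssen beats each of Novak, Kwan — Janssen is the Condorcet winner.

Janssen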